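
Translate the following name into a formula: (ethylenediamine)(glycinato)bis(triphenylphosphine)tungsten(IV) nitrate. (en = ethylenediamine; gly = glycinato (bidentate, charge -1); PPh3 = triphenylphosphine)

Ligands: 1 ethylenediamine (en, neutral), 1 glycinato (gly, -1), 2 triphenylphosphine (PPh3, neutral). Ligand charge sum = -1.
With W in oxidation state +4, the complex ion is [W...]^3+.
Charge balance with nitrate (-1) requires 1 complex ion per 3 nitrate.

[W(en)(gly)(PPh3)2](NO3)3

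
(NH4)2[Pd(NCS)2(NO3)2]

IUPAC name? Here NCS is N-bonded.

The 2 ammonium counter-ions carry a total charge of +2, so each complex ion is 2−.
Ligand charges: 2×isothiocyanato (-1 each), 2×nitrato (-1 each); total -4. So Pd + (-4) = 2−, giving Pd = +2.
Ligands are named alphabetically: isothiocyanato before nitrato.
The complex ion is anionic, so palladium takes the -ate form palladate(II).

ammonium diisothiocyanatodinitratopalladate(II)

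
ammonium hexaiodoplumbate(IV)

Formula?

Ligands: 6 iodo (I, -1). Ligand charge sum = -6.
With Pb in oxidation state +4, the complex ion is [Pb...]^2−.
Charge balance with ammonium (+1) requires 1 complex ion per 2 ammonium.

(NH4)2[PbI6]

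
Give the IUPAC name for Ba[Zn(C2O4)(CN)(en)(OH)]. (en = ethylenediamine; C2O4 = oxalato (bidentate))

barium cyano(ethylenediamine)hydroxooxalatozincate(II)

The 1 barium counter-ion carries a total charge of +2, so each complex ion is 2−.
Ligand charges: 1×ethylenediamine (neutral), 1×oxalato (-2 each), 1×hydroxo (-1 each), 1×cyano (-1 each); total -4. So Zn + (-4) = 2−, giving Zn = +2.
Ligands are named alphabetically: cyano before ethylenediamine before hydroxo before oxalato.
The complex ion is anionic, so zinc takes the -ate form zincate(II).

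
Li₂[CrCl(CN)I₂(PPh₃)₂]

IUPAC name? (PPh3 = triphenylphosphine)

The 2 lithium counter-ions carry a total charge of +2, so each complex ion is 2−.
Ligand charges: 2×iodo (-1 each), 1×chloro (-1 each), 2×triphenylphosphine (neutral), 1×cyano (-1 each); total -4. So Cr + (-4) = 2−, giving Cr = +2.
The complex ion is anionic, so chromium takes the -ate form chromate(II).

lithium chlorocyanodiiodobis(triphenylphosphine)chromate(II)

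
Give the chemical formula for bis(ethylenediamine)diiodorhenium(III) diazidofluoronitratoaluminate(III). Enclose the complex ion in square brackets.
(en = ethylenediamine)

Cation [Re…]: ligand charges -2, Re(III) ⇒ ion charge 1+.
Anion [Al…]: ligand charges -4, Al(III) ⇒ ion charge 1−.
One 1+ cation balances one 1− anion.

[Re(en)2I2][AlF(N3)2(NO3)]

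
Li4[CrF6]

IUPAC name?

lithium hexafluorochromate(II)

The 4 lithium counter-ions carry a total charge of +4, so each complex ion is 4−.
Ligand charges: 6×fluoro (-1 each); total -6. So Cr + (-6) = 4−, giving Cr = +2.
The complex ion is anionic, so chromium takes the -ate form chromate(II).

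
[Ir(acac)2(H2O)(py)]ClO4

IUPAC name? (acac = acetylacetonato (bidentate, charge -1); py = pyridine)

The 1 perchlorate counter-ion carries a total charge of -1, so each complex ion is 1+.
Ligand charges: 2×acetylacetonato (-1 each), 1×aqua (neutral), 1×pyridine (neutral); total -2. So Ir + (-2) = 1+, giving Ir = +3.
Ligands are named alphabetically: acetylacetonato before aqua before pyridine.

bis(acetylacetonato)aqua(pyridine)iridium(III) perchlorate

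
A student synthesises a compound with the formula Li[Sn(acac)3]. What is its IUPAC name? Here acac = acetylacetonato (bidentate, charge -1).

lithium tris(acetylacetonato)stannate(II)

The 1 lithium counter-ion carries a total charge of +1, so each complex ion is 1−.
Ligand charges: 3×acetylacetonato (-1 each); total -3. So Sn + (-3) = 1−, giving Sn = +2.
The complex ion is anionic, so tin takes the -ate form stannate(II).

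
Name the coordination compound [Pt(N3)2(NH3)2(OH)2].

There is no counter-ion, so the complex is neutral overall.
Ligand charges: 2×hydroxo (-1 each), 2×ammine (neutral), 2×azido (-1 each); total -4. So Pt + (-4) = 0, giving Pt = +4.
Ligands are named alphabetically: ammine before azido before hydroxo.

diamminediazidodihydroxoplatinum(IV)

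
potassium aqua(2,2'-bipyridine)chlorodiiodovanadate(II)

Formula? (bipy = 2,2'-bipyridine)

Ligands: 1 aqua (H2O, neutral), 1 chloro (Cl, -1), 2 iodo (I, -1), 1 2,2'-bipyridine (bipy, neutral). Ligand charge sum = -3.
With V in oxidation state +2, the complex ion is [V...]^1−.
Charge balance with potassium (+1) requires 1 complex ion per 1 potassium.

K[V(bipy)Cl(H2O)I2]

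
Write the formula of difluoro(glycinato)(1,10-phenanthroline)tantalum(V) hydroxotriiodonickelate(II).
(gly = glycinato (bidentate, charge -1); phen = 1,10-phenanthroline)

[TaF2(gly)(phen)][NiI3(OH)]

Cation [Ta…]: ligand charges -3, Ta(V) ⇒ ion charge 2+.
Anion [Ni…]: ligand charges -4, Ni(II) ⇒ ion charge 2−.
One 2+ cation balances one 2− anion.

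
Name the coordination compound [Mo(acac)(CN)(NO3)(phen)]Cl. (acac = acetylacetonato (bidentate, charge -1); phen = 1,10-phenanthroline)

(acetylacetonato)cyanonitrato(1,10-phenanthroline)molybdenum(IV) chloride

The 1 chloride counter-ion carries a total charge of -1, so each complex ion is 1+.
Ligand charges: 1×acetylacetonato (-1 each), 1×nitrato (-1 each), 1×cyano (-1 each), 1×1,10-phenanthroline (neutral); total -3. So Mo + (-3) = 1+, giving Mo = +4.
Ligands are named alphabetically: acetylacetonato before cyano before nitrato before phenanthroline.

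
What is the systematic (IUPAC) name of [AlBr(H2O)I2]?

There is no counter-ion, so the complex is neutral overall.
Ligand charges: 1×aqua (neutral), 1×bromo (-1 each), 2×iodo (-1 each); total -3. So Al + (-3) = 0, giving Al = +3.
Ligands are named alphabetically: aqua before bromo before iodo.

aquabromodiiodoaluminium(III)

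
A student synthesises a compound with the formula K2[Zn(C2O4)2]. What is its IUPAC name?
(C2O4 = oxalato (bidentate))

potassium dioxalatozincate(II)

The 2 potassium counter-ions carry a total charge of +2, so each complex ion is 2−.
Ligand charges: 2×oxalato (-2 each); total -4. So Zn + (-4) = 2−, giving Zn = +2.
The complex ion is anionic, so zinc takes the -ate form zincate(II).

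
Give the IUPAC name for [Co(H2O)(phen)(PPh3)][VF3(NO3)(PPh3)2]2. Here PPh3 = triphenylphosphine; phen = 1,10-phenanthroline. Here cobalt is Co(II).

Both ions are complex: the cation is named first with the plain metal name, the anion second with the -ate form; each ion's ligands are alphabetised independently.
Co is given as +2; the cation's ligand charges sum to 0, so the complex cation is 2+.
With 2 anions per cation, each anion must be 2/2 = 1−.
Anion: ligand charges sum to -4; for the ion to be 1−, V = +3.

aqua(1,10-phenanthroline)(triphenylphosphine)cobalt(II) trifluoronitratobis(triphenylphosphine)vanadate(III)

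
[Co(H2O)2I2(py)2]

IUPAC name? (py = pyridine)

diaquadiiodobis(pyridine)cobalt(II)

There is no counter-ion, so the complex is neutral overall.
Ligand charges: 2×aqua (neutral), 2×iodo (-1 each), 2×pyridine (neutral); total -2. So Co + (-2) = 0, giving Co = +2.
Ligands are named alphabetically: aqua before iodo before pyridine.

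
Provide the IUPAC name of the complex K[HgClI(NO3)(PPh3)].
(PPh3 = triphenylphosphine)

potassium chloroiodonitrato(triphenylphosphine)mercurate(II)

The 1 potassium counter-ion carries a total charge of +1, so each complex ion is 1−.
Ligand charges: 1×nitrato (-1 each), 1×triphenylphosphine (neutral), 1×iodo (-1 each), 1×chloro (-1 each); total -3. So Hg + (-3) = 1−, giving Hg = +2.
Ligands are named alphabetically: chloro before iodo before nitrato before triphenylphosphine.
The complex ion is anionic, so mercury takes the -ate form mercurate(II).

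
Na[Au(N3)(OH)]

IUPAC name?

The 1 sodium counter-ion carries a total charge of +1, so each complex ion is 1−.
Ligand charges: 1×azido (-1 each), 1×hydroxo (-1 each); total -2. So Au + (-2) = 1−, giving Au = +1.
Ligands are named alphabetically: azido before hydroxo.
The complex ion is anionic, so gold takes the -ate form aurate(I).

sodium azidohydroxoaurate(I)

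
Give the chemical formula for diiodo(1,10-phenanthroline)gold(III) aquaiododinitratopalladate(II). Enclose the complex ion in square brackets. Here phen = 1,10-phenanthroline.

[AuI2(phen)][Pd(H2O)I(NO3)2]

Cation [Au…]: ligand charges -2, Au(III) ⇒ ion charge 1+.
Anion [Pd…]: ligand charges -3, Pd(II) ⇒ ion charge 1−.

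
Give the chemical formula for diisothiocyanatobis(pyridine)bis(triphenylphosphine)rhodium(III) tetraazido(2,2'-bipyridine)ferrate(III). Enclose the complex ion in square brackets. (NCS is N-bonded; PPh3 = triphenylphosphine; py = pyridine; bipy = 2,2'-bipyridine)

[Rh(NCS)2(PPh3)2(py)2][Fe(bipy)(N3)4]

Cation [Rh…]: ligand charges -2, Rh(III) ⇒ ion charge 1+.
Anion [Fe…]: ligand charges -4, Fe(III) ⇒ ion charge 1−.
One 1+ cation balances one 1− anion.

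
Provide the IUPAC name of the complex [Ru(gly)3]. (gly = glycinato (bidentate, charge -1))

There is no counter-ion, so the complex is neutral overall.
Ligand charges: 3×glycinato (-1 each); total -3. So Ru + (-3) = 0, giving Ru = +3.

tris(glycinato)ruthenium(III)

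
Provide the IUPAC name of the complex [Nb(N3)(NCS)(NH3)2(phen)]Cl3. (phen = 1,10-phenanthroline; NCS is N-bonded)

diammineazidoisothiocyanato(1,10-phenanthroline)niobium(V) chloride

The 3 chloride counter-ions carry a total charge of -3, so each complex ion is 3+.
Ligand charges: 1×azido (-1 each), 2×ammine (neutral), 1×1,10-phenanthroline (neutral), 1×isothiocyanato (-1 each); total -2. So Nb + (-2) = 3+, giving Nb = +5.
Ligands are named alphabetically: ammine before azido before isothiocyanato before phenanthroline.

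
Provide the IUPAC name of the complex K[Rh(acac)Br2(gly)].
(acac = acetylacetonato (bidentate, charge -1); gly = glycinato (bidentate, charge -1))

The 1 potassium counter-ion carries a total charge of +1, so each complex ion is 1−.
Ligand charges: 1×acetylacetonato (-1 each), 2×bromo (-1 each), 1×glycinato (-1 each); total -4. So Rh + (-4) = 1−, giving Rh = +3.
Ligands are named alphabetically: acetylacetonato before bromo before glycinato.
The complex ion is anionic, so rhodium takes the -ate form rhodate(III).

potassium (acetylacetonato)dibromo(glycinato)rhodate(III)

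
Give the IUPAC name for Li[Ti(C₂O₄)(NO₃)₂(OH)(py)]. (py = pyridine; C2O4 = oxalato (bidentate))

The 1 lithium counter-ion carries a total charge of +1, so each complex ion is 1−.
Ligand charges: 1×hydroxo (-1 each), 2×nitrato (-1 each), 1×pyridine (neutral), 1×oxalato (-2 each); total -5. So Ti + (-5) = 1−, giving Ti = +4.
Ligands are named alphabetically: hydroxo before nitrato before oxalato before pyridine.
The complex ion is anionic, so titanium takes the -ate form titanate(IV).

lithium hydroxodinitratooxalato(pyridine)titanate(IV)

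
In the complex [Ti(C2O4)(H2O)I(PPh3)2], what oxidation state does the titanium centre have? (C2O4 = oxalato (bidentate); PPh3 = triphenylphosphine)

No counter-ion: the bracketed complex is neutral.
Ligand charges: 1×H2O neutral; 1×C2O4 = -2; 1×I = -1; 2×PPh3 neutral; sum -3.
Ti + (-3) = 0 ⇒ Ti is +3.

+3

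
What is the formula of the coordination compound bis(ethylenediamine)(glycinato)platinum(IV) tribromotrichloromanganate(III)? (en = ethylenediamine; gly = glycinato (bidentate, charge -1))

Cation [Pt…]: ligand charges -1, Pt(IV) ⇒ ion charge 3+.
Anion [Mn…]: ligand charges -6, Mn(III) ⇒ ion charge 3−.

[Pt(en)2(gly)][MnBr3Cl3]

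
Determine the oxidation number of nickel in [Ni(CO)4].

0

No counter-ion: the bracketed complex is neutral.
Ligand charges: 4×CO neutral; sum 0.
Ni + (0) = 0 ⇒ Ni is 0.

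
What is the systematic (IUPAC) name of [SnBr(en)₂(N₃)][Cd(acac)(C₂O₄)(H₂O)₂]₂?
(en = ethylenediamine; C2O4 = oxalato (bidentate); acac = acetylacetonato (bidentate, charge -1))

Cadmium is always +2 in its complexes; the anion's ligand charges sum to -3, so the complex anion is 1−.
With 2 anions per cation, the cation must be 2×1 = 2+.
Cation: ligand charges sum to -2; for the ion to be 2+, Sn = +4.

azidobromobis(ethylenediamine)tin(IV) (acetylacetonato)diaquaoxalatocadmate(II)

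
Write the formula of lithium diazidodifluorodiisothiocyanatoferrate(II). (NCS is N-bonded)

Li4[FeF2(N3)2(NCS)2]

Ligands: 2 azido (N3, -1), 2 fluoro (F, -1), 2 isothiocyanato (NCS, -1). Ligand charge sum = -6.
With Fe in oxidation state +2, the complex ion is [Fe...]^4−.
Charge balance with lithium (+1) requires 1 complex ion per 4 lithium.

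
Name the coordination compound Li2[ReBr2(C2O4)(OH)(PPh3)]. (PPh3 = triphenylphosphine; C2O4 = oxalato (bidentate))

The 2 lithium counter-ions carry a total charge of +2, so each complex ion is 2−.
Ligand charges: 2×bromo (-1 each), 1×triphenylphosphine (neutral), 1×hydroxo (-1 each), 1×oxalato (-2 each); total -5. So Re + (-5) = 2−, giving Re = +3.
Ligands are named alphabetically: bromo before hydroxo before oxalato before triphenylphosphine.
The complex ion is anionic, so rhenium takes the -ate form rhenate(III).

lithium dibromohydroxooxalato(triphenylphosphine)rhenate(III)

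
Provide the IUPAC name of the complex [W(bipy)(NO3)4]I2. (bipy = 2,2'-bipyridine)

The 2 iodide counter-ions carry a total charge of -2, so each complex ion is 2+.
Ligand charges: 4×nitrato (-1 each), 1×2,2'-bipyridine (neutral); total -4. So W + (-4) = 2+, giving W = +6.
Ligands are named alphabetically: bipyridine before nitrato.

(2,2'-bipyridine)tetranitratotungsten(VI) iodide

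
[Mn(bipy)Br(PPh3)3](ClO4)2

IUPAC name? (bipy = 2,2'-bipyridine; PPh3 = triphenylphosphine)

The 2 perchlorate counter-ions carry a total charge of -2, so each complex ion is 2+.
Ligand charges: 1×bromo (-1 each), 1×2,2'-bipyridine (neutral), 3×triphenylphosphine (neutral); total -1. So Mn + (-1) = 2+, giving Mn = +3.
Ligands are named alphabetically: bipyridine before bromo before triphenylphosphine.

(2,2'-bipyridine)bromotris(triphenylphosphine)manganese(III) perchlorate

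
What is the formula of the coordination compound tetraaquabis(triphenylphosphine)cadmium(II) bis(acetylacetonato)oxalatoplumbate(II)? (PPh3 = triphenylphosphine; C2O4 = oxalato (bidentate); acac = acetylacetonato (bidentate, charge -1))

Cation [Cd…]: ligand charges 0, Cd(II) ⇒ ion charge 2+.
Anion [Pb…]: ligand charges -4, Pb(II) ⇒ ion charge 2−.
One 2+ cation balances one 2− anion.

[Cd(H2O)4(PPh3)2][Pb(acac)2(C2O4)]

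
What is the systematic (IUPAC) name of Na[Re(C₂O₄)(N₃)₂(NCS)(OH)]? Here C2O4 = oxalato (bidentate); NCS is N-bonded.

The 1 sodium counter-ion carries a total charge of +1, so each complex ion is 1−.
Ligand charges: 2×azido (-1 each), 1×hydroxo (-1 each), 1×oxalato (-2 each), 1×isothiocyanato (-1 each); total -6. So Re + (-6) = 1−, giving Re = +5.
Ligands are named alphabetically: azido before hydroxo before isothiocyanato before oxalato.
The complex ion is anionic, so rhenium takes the -ate form rhenate(V).

sodium diazidohydroxoisothiocyanatooxalatorhenate(V)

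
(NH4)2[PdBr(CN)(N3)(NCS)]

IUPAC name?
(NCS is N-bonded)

The 2 ammonium counter-ions carry a total charge of +2, so each complex ion is 2−.
Ligand charges: 1×isothiocyanato (-1 each), 1×azido (-1 each), 1×bromo (-1 each), 1×cyano (-1 each); total -4. So Pd + (-4) = 2−, giving Pd = +2.
Ligands are named alphabetically: azido before bromo before cyano before isothiocyanato.
The complex ion is anionic, so palladium takes the -ate form palladate(II).

ammonium azidobromocyanoisothiocyanatopalladate(II)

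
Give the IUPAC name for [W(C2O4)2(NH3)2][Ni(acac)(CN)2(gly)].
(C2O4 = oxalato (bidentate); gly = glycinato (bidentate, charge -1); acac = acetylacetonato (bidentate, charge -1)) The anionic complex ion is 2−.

diamminedioxalatotungsten(VI) (acetylacetonato)dicyano(glycinato)nickelate(II)

Both ions are complex: the cation is named first with the plain metal name, the anion second with the -ate form; each ion's ligands are alphabetised independently.
The complex anion is given as 2−; its ligand charges sum to -4, so Ni = +2.
A 1:1 salt means the cation carries the equal and opposite charge, 2+.
Cation: ligand charges sum to -4; for the ion to be 2+, W = +6.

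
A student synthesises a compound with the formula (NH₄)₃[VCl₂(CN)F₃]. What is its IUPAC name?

The 3 ammonium counter-ions carry a total charge of +3, so each complex ion is 3−.
Ligand charges: 2×chloro (-1 each), 1×cyano (-1 each), 3×fluoro (-1 each); total -6. So V + (-6) = 3−, giving V = +3.
Ligands are named alphabetically: chloro before cyano before fluoro.
The complex ion is anionic, so vanadium takes the -ate form vanadate(III).

ammonium dichlorocyanotrifluorovanadate(III)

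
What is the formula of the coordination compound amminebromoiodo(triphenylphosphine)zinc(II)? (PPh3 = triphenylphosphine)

Ligands: 1 bromo (Br, -1), 1 iodo (I, -1), 1 ammine (NH3, neutral), 1 triphenylphosphine (PPh3, neutral). Ligand charge sum = -2.
With Zn in oxidation state +2, the complex ion is [Zn...].

[ZnBrI(NH3)(PPh3)]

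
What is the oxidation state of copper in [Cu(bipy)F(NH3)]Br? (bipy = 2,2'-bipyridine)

+2

1 bromide outside the brackets (-1 each) → the complex ion is 1+.
Ligand charges: 1×F = -1; 1×NH3 neutral; 1×bipy neutral; sum -1.
Cu + (-1) = 1+ ⇒ Cu is +2.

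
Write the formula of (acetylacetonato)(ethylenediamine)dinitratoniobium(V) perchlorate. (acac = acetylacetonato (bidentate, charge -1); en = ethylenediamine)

[Nb(acac)(en)(NO3)2](ClO4)2

Ligands: 1 acetylacetonato (acac, -1), 2 nitrato (NO3, -1), 1 ethylenediamine (en, neutral). Ligand charge sum = -3.
With Nb in oxidation state +5, the complex ion is [Nb...]^2+.
Charge balance with perchlorate (-1) requires 1 complex ion per 2 perchlorate.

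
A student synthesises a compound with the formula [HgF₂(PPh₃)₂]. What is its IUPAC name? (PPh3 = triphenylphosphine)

There is no counter-ion, so the complex is neutral overall.
Ligand charges: 2×fluoro (-1 each), 2×triphenylphosphine (neutral); total -2. So Hg + (-2) = 0, giving Hg = +2.
Ligands are named alphabetically: fluoro before triphenylphosphine.

difluorobis(triphenylphosphine)mercury(II)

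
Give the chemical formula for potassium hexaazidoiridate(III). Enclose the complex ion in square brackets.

Ligands: 6 azido (N3, -1). Ligand charge sum = -6.
With Ir in oxidation state +3, the complex ion is [Ir...]^3−.
Charge balance with potassium (+1) requires 1 complex ion per 3 potassium.

K3[Ir(N3)6]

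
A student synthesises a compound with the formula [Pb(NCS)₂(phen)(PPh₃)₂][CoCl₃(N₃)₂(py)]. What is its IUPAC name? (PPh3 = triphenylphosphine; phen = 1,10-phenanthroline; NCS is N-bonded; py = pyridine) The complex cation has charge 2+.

diisothiocyanato(1,10-phenanthroline)bis(triphenylphosphine)lead(IV) diazidotrichloro(pyridine)cobaltate(III)

Both ions are complex: the cation is named first with the plain metal name, the anion second with the -ate form; each ion's ligands are alphabetised independently.
The complex cation is given as 2+; its ligand charges sum to -2, so Pb = +4.
A 1:1 salt means the anion carries the equal and opposite charge, 2−.
Anion: ligand charges sum to -5; for the ion to be 2−, Co = +3.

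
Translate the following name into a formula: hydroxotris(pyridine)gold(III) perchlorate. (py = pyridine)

[Au(OH)(py)3](ClO4)2

Ligands: 1 hydroxo (OH, -1), 3 pyridine (py, neutral). Ligand charge sum = -1.
With Au in oxidation state +3, the complex ion is [Au...]^2+.
Charge balance with perchlorate (-1) requires 1 complex ion per 2 perchlorate.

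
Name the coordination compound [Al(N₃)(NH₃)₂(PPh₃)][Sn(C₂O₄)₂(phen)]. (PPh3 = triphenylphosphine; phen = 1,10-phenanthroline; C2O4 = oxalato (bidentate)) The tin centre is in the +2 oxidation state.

Both ions are complex: the cation is named first with the plain metal name, the anion second with the -ate form; each ion's ligands are alphabetised independently.
Sn is given as +2; the anion's ligand charges sum to -4, so the complex anion is 2−.
A 1:1 salt means the cation carries the equal and opposite charge, 2+.
Cation: ligand charges sum to -1; for the ion to be 2+, Al = +3.

diammineazido(triphenylphosphine)aluminium(III) dioxalato(1,10-phenanthroline)stannate(II)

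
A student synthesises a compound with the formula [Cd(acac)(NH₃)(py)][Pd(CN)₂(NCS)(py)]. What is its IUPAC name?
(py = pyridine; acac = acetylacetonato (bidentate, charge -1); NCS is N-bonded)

Cadmium is always +2 in its complexes; the cation's ligand charges sum to -1, so the complex cation is 1+.
A 1:1 salt means the anion carries the equal and opposite charge, 1−.
Anion: ligand charges sum to -3; for the ion to be 1−, Pd = +2.

(acetylacetonato)ammine(pyridine)cadmium(II) dicyanoisothiocyanato(pyridine)palladate(II)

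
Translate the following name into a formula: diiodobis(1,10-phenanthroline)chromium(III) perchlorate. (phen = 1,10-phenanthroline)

Ligands: 2 iodo (I, -1), 2 1,10-phenanthroline (phen, neutral). Ligand charge sum = -2.
Charge balance with perchlorate (-1) requires 1 complex ion per 1 perchlorate.

[CrI2(phen)2]ClO4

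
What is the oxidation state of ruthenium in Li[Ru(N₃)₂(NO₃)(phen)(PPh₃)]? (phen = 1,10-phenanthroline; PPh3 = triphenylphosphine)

+2

1 lithium outside the brackets (+1 each) → the complex ion is 1−.
Ligand charges: 2×N3 = -2; 1×phen neutral; 1×PPh3 neutral; 1×NO3 = -1; sum -3.
Ru + (-3) = 1− ⇒ Ru is +2.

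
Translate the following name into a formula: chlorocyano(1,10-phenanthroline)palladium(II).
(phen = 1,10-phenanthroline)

Ligands: 1 cyano (CN, -1), 1 1,10-phenanthroline (phen, neutral), 1 chloro (Cl, -1). Ligand charge sum = -2.
With Pd in oxidation state +2, the complex ion is [Pd...].

[PdCl(CN)(phen)]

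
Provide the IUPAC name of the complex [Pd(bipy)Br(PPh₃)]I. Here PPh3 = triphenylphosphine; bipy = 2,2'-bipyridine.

(2,2'-bipyridine)bromo(triphenylphosphine)palladium(II) iodide

The 1 iodide counter-ion carries a total charge of -1, so each complex ion is 1+.
Ligand charges: 1×triphenylphosphine (neutral), 1×bromo (-1 each), 1×2,2'-bipyridine (neutral); total -1. So Pd + (-1) = 1+, giving Pd = +2.
Ligands are named alphabetically: bipyridine before bromo before triphenylphosphine.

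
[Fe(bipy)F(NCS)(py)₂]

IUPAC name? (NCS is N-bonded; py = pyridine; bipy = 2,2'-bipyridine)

There is no counter-ion, so the complex is neutral overall.
Ligand charges: 1×isothiocyanato (-1 each), 2×pyridine (neutral), 1×2,2'-bipyridine (neutral), 1×fluoro (-1 each); total -2. So Fe + (-2) = 0, giving Fe = +2.
Ligands are named alphabetically: bipyridine before fluoro before isothiocyanato before pyridine.

(2,2'-bipyridine)fluoroisothiocyanatobis(pyridine)iron(II)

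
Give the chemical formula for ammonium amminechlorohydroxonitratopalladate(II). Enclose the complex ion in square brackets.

NH4[PdCl(NH3)(NO3)(OH)]

Ligands: 1 chloro (Cl, -1), 1 ammine (NH3, neutral), 1 hydroxo (OH, -1), 1 nitrato (NO3, -1). Ligand charge sum = -3.
Charge balance with ammonium (+1) requires 1 complex ion per 1 ammonium.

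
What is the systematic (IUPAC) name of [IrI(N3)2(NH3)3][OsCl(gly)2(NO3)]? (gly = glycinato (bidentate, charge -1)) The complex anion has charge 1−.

The complex anion is given as 1−; its ligand charges sum to -4, so Os = +3.
A 1:1 salt means the cation carries the equal and opposite charge, 1+.
Cation: ligand charges sum to -3; for the ion to be 1+, Ir = +4.

triamminediazidoiodoiridium(IV) chlorobis(glycinato)nitratoosmate(III)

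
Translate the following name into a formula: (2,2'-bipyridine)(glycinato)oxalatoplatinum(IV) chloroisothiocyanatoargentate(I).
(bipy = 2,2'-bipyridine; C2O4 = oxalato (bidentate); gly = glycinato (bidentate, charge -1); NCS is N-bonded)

Cation [Pt…]: ligand charges -3, Pt(IV) ⇒ ion charge 1+.
Anion [Ag…]: ligand charges -2, Ag(I) ⇒ ion charge 1−.
One 1+ cation balances one 1− anion.

[Pt(bipy)(C2O4)(gly)][AgCl(NCS)]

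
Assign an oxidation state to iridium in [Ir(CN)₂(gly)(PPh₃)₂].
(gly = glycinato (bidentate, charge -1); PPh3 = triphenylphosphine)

+3

No counter-ion: the bracketed complex is neutral.
Ligand charges: 1×gly = -1; 2×CN = -2; 2×PPh3 neutral; sum -3.
Ir + (-3) = 0 ⇒ Ir is +3.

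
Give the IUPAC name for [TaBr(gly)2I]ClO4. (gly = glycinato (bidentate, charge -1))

bromobis(glycinato)iodotantalum(V) perchlorate

The 1 perchlorate counter-ion carries a total charge of -1, so each complex ion is 1+.
Ligand charges: 1×iodo (-1 each), 2×glycinato (-1 each), 1×bromo (-1 each); total -4. So Ta + (-4) = 1+, giving Ta = +5.
Ligands are named alphabetically: bromo before glycinato before iodo.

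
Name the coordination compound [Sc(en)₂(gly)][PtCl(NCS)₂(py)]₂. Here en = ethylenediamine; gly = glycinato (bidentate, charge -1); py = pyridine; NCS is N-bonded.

Both ions are complex: the cation is named first with the plain metal name, the anion second with the -ate form; each ion's ligands are alphabetised independently.
Scandium is always +3 in its complexes; the cation's ligand charges sum to -1, so the complex cation is 2+.
With 2 anions per cation, each anion must be 2/2 = 1−.
Anion: ligand charges sum to -3; for the ion to be 1−, Pt = +2.

bis(ethylenediamine)(glycinato)scandium(III) chlorodiisothiocyanato(pyridine)platinate(II)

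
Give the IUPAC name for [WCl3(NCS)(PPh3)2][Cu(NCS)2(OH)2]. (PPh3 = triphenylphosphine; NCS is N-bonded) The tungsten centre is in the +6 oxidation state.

Both ions are complex: the cation is named first with the plain metal name, the anion second with the -ate form; each ion's ligands are alphabetised independently.
W is given as +6; the cation's ligand charges sum to -4, so the complex cation is 2+.
A 1:1 salt means the anion carries the equal and opposite charge, 2−.
Anion: ligand charges sum to -4; for the ion to be 2−, Cu = +2.

trichloroisothiocyanatobis(triphenylphosphine)tungsten(VI) dihydroxodiisothiocyanatocuprate(II)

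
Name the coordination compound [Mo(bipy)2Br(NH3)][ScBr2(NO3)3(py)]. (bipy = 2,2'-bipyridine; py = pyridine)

Scandium is always +3 in its complexes; the anion's ligand charges sum to -5, so the complex anion is 2−.
A 1:1 salt means the cation carries the equal and opposite charge, 2+.
Cation: ligand charges sum to -1; for the ion to be 2+, Mo = +3.

amminebis(2,2'-bipyridine)bromomolybdenum(III) dibromotrinitrato(pyridine)scandate(III)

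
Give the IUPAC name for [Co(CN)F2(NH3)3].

triamminecyanodifluorocobalt(III)

There is no counter-ion, so the complex is neutral overall.
Ligand charges: 2×fluoro (-1 each), 1×cyano (-1 each), 3×ammine (neutral); total -3. So Co + (-3) = 0, giving Co = +3.
Ligands are named alphabetically: ammine before cyano before fluoro.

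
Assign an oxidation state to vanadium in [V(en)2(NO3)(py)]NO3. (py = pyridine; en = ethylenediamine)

1 nitrate outside the brackets (-1 each) → the complex ion is 1+.
Ligand charges: 1×NO3 = -1; 1×py neutral; 2×en neutral; sum -1.
V + (-1) = 1+ ⇒ V is +2.

+2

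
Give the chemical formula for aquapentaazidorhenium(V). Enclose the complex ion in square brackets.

Ligands: 1 aqua (H2O, neutral), 5 azido (N3, -1). Ligand charge sum = -5.
With Re in oxidation state +5, the complex ion is [Re...].

[Re(H2O)(N3)5]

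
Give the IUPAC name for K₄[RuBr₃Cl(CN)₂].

potassium tribromochlorodicyanoruthenate(II)

The 4 potassium counter-ions carry a total charge of +4, so each complex ion is 4−.
Ligand charges: 2×cyano (-1 each), 3×bromo (-1 each), 1×chloro (-1 each); total -6. So Ru + (-6) = 4−, giving Ru = +2.
Ligands are named alphabetically: bromo before chloro before cyano.
The complex ion is anionic, so ruthenium takes the -ate form ruthenate(II).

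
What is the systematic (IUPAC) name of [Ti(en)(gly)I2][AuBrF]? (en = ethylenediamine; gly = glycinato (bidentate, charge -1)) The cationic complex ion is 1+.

The complex cation is given as 1+; its ligand charges sum to -3, so Ti = +4.
A 1:1 salt means the anion carries the equal and opposite charge, 1−.
Anion: ligand charges sum to -2; for the ion to be 1−, Au = +1.

(ethylenediamine)(glycinato)diiodotitanium(IV) bromofluoroaurate(I)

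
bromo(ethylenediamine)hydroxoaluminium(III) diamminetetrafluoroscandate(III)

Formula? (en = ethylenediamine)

Cation [Al…]: ligand charges -2, Al(III) ⇒ ion charge 1+.
Anion [Sc…]: ligand charges -4, Sc(III) ⇒ ion charge 1−.
One 1+ cation balances one 1− anion.

[AlBr(en)(OH)][ScF4(NH3)2]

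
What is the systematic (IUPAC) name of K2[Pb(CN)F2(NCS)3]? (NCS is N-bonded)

potassium cyanodifluorotriisothiocyanatoplumbate(IV)

The 2 potassium counter-ions carry a total charge of +2, so each complex ion is 2−.
Ligand charges: 1×cyano (-1 each), 3×isothiocyanato (-1 each), 2×fluoro (-1 each); total -6. So Pb + (-6) = 2−, giving Pb = +4.
The complex ion is anionic, so lead takes the -ate form plumbate(IV).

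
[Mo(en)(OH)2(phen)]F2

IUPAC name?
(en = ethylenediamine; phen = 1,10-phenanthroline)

The 2 fluoride counter-ions carry a total charge of -2, so each complex ion is 2+.
Ligand charges: 2×hydroxo (-1 each), 1×ethylenediamine (neutral), 1×1,10-phenanthroline (neutral); total -2. So Mo + (-2) = 2+, giving Mo = +4.
Ligands are named alphabetically: ethylenediamine before hydroxo before phenanthroline.

(ethylenediamine)dihydroxo(1,10-phenanthroline)molybdenum(IV) fluoride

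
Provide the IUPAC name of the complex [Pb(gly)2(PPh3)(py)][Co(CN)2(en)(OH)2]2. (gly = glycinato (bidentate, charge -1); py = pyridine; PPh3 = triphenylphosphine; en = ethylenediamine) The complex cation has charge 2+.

bis(glycinato)(pyridine)(triphenylphosphine)lead(IV) dicyano(ethylenediamine)dihydroxocobaltate(III)

Both ions are complex: the cation is named first with the plain metal name, the anion second with the -ate form; each ion's ligands are alphabetised independently.
The complex cation is given as 2+; its ligand charges sum to -2, so Pb = +4.
With 2 anions per cation, each anion must be 2/2 = 1−.
Anion: ligand charges sum to -4; for the ion to be 1−, Co = +3.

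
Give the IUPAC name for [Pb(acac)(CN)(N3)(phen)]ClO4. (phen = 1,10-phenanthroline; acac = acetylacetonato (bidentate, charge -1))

The 1 perchlorate counter-ion carries a total charge of -1, so each complex ion is 1+.
Ligand charges: 1×cyano (-1 each), 1×1,10-phenanthroline (neutral), 1×azido (-1 each), 1×acetylacetonato (-1 each); total -3. So Pb + (-3) = 1+, giving Pb = +4.
Ligands are named alphabetically: acetylacetonato before azido before cyano before phenanthroline.

(acetylacetonato)azidocyano(1,10-phenanthroline)lead(IV) perchlorate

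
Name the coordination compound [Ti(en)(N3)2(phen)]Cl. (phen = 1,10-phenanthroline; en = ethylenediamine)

The 1 chloride counter-ion carries a total charge of -1, so each complex ion is 1+.
Ligand charges: 1×1,10-phenanthroline (neutral), 1×ethylenediamine (neutral), 2×azido (-1 each); total -2. So Ti + (-2) = 1+, giving Ti = +3.
Ligands are named alphabetically: azido before ethylenediamine before phenanthroline.

diazido(ethylenediamine)(1,10-phenanthroline)titanium(III) chloride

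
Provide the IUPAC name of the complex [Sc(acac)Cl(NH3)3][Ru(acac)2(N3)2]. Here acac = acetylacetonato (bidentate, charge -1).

Both ions are complex: the cation is named first with the plain metal name, the anion second with the -ate form; each ion's ligands are alphabetised independently.
Scandium is always +3 in its complexes; the cation's ligand charges sum to -2, so the complex cation is 1+.
A 1:1 salt means the anion carries the equal and opposite charge, 1−.
Anion: ligand charges sum to -4; for the ion to be 1−, Ru = +3.

(acetylacetonato)triamminechloroscandium(III) bis(acetylacetonato)diazidoruthenate(III)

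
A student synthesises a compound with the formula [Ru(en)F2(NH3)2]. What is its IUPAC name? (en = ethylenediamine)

diammine(ethylenediamine)difluororuthenium(II)

There is no counter-ion, so the complex is neutral overall.
Ligand charges: 1×ethylenediamine (neutral), 2×fluoro (-1 each), 2×ammine (neutral); total -2. So Ru + (-2) = 0, giving Ru = +2.
Ligands are named alphabetically: ammine before ethylenediamine before fluoro.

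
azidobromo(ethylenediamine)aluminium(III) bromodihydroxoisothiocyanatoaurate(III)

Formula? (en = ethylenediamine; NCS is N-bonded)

Cation [Al…]: ligand charges -2, Al(III) ⇒ ion charge 1+.
Anion [Au…]: ligand charges -4, Au(III) ⇒ ion charge 1−.

[AlBr(en)(N3)][AuBr(NCS)(OH)2]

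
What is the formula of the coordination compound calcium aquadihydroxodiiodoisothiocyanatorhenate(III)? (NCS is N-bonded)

Ca[Re(H2O)I2(NCS)(OH)2]

Ligands: 1 isothiocyanato (NCS, -1), 1 aqua (H2O, neutral), 2 hydroxo (OH, -1), 2 iodo (I, -1). Ligand charge sum = -5.
With Re in oxidation state +3, the complex ion is [Re...]^2−.
Charge balance with calcium (+2) requires 1 complex ion per 1 calcium.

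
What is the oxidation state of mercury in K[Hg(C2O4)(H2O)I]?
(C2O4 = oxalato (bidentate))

+2

1 potassium outside the brackets (+1 each) → the complex ion is 1−.
Ligand charges: 1×H2O neutral; 1×I = -1; 1×C2O4 = -2; sum -3.
Hg + (-3) = 1− ⇒ Hg is +2.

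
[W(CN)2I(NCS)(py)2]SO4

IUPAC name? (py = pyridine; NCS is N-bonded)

dicyanoiodoisothiocyanatobis(pyridine)tungsten(VI) sulfate

The 1 sulfate counter-ion carries a total charge of -2, so each complex ion is 2+.
Ligand charges: 2×pyridine (neutral), 1×isothiocyanato (-1 each), 1×iodo (-1 each), 2×cyano (-1 each); total -4. So W + (-4) = 2+, giving W = +6.
Ligands are named alphabetically: cyano before iodo before isothiocyanato before pyridine.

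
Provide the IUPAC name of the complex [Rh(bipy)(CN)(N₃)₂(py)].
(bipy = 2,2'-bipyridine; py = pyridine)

diazido(2,2'-bipyridine)cyano(pyridine)rhodium(III)

There is no counter-ion, so the complex is neutral overall.
Ligand charges: 2×azido (-1 each), 1×cyano (-1 each), 1×2,2'-bipyridine (neutral), 1×pyridine (neutral); total -3. So Rh + (-3) = 0, giving Rh = +3.
Ligands are named alphabetically: azido before bipyridine before cyano before pyridine.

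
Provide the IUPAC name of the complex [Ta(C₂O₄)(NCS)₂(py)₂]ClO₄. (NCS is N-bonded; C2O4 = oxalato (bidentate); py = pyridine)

diisothiocyanatooxalatobis(pyridine)tantalum(V) perchlorate

The 1 perchlorate counter-ion carries a total charge of -1, so each complex ion is 1+.
Ligand charges: 2×isothiocyanato (-1 each), 1×oxalato (-2 each), 2×pyridine (neutral); total -4. So Ta + (-4) = 1+, giving Ta = +5.
Ligands are named alphabetically: isothiocyanato before oxalato before pyridine.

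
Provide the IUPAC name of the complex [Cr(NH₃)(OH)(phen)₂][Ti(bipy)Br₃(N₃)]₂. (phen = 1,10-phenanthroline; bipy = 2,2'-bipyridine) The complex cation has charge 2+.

amminehydroxobis(1,10-phenanthroline)chromium(III) azido(2,2'-bipyridine)tribromotitanate(III)

The complex cation is given as 2+; its ligand charges sum to -1, so Cr = +3.
With 2 anions per cation, each anion must be 2/2 = 1−.
Anion: ligand charges sum to -4; for the ion to be 1−, Ti = +3.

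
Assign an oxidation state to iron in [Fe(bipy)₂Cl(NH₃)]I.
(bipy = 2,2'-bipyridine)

1 iodide outside the brackets (-1 each) → the complex ion is 1+.
Ligand charges: 1×Cl = -1; 2×bipy neutral; 1×NH3 neutral; sum -1.
Fe + (-1) = 1+ ⇒ Fe is +2.

+2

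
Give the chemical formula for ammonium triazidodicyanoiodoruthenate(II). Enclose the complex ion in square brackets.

(NH4)4[Ru(CN)2I(N3)3]

Ligands: 1 iodo (I, -1), 3 azido (N3, -1), 2 cyano (CN, -1). Ligand charge sum = -6.
With Ru in oxidation state +2, the complex ion is [Ru...]^4−.
Charge balance with ammonium (+1) requires 1 complex ion per 4 ammonium.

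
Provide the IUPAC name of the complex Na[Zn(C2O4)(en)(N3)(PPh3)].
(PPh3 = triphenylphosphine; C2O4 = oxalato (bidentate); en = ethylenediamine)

The 1 sodium counter-ion carries a total charge of +1, so each complex ion is 1−.
Ligand charges: 1×triphenylphosphine (neutral), 1×azido (-1 each), 1×oxalato (-2 each), 1×ethylenediamine (neutral); total -3. So Zn + (-3) = 1−, giving Zn = +2.
Ligands are named alphabetically: azido before ethylenediamine before oxalato before triphenylphosphine.
The complex ion is anionic, so zinc takes the -ate form zincate(II).

sodium azido(ethylenediamine)oxalato(triphenylphosphine)zincate(II)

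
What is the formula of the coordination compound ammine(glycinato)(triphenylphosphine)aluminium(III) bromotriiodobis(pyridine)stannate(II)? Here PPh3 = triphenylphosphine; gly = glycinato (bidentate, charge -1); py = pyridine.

Cation [Al…]: ligand charges -1, Al(III) ⇒ ion charge 2+.
Anion [Sn…]: ligand charges -4, Sn(II) ⇒ ion charge 2−.

[Al(gly)(NH3)(PPh3)][SnBrI3(py)2]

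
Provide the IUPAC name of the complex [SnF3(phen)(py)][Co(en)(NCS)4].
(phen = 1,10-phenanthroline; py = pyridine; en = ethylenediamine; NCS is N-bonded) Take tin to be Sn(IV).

Sn is given as +4; the cation's ligand charges sum to -3, so the complex cation is 1+.
A 1:1 salt means the anion carries the equal and opposite charge, 1−.
Anion: ligand charges sum to -4; for the ion to be 1−, Co = +3.

trifluoro(1,10-phenanthroline)(pyridine)tin(IV) (ethylenediamine)tetraisothiocyanatocobaltate(III)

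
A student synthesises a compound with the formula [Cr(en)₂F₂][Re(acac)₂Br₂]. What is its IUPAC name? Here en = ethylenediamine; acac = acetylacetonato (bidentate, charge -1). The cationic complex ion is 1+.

bis(ethylenediamine)difluorochromium(III) bis(acetylacetonato)dibromorhenate(III)

The complex cation is given as 1+; its ligand charges sum to -2, so Cr = +3.
A 1:1 salt means the anion carries the equal and opposite charge, 1−.
Anion: ligand charges sum to -4; for the ion to be 1−, Re = +3.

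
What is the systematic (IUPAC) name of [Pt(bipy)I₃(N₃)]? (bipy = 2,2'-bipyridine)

There is no counter-ion, so the complex is neutral overall.
Ligand charges: 3×iodo (-1 each), 1×2,2'-bipyridine (neutral), 1×azido (-1 each); total -4. So Pt + (-4) = 0, giving Pt = +4.
Ligands are named alphabetically: azido before bipyridine before iodo.

azido(2,2'-bipyridine)triiodoplatinum(IV)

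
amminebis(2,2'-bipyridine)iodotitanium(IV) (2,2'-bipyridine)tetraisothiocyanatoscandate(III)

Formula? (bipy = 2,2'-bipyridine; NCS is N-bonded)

Cation [Ti…]: ligand charges -1, Ti(IV) ⇒ ion charge 3+.
Anion [Sc…]: ligand charges -4, Sc(III) ⇒ ion charge 1−.

[Ti(bipy)2I(NH3)][Sc(bipy)(NCS)4]3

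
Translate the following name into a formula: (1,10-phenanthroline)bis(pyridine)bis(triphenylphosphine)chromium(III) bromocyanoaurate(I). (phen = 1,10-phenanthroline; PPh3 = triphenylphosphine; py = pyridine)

Cation [Cr…]: ligand charges 0, Cr(III) ⇒ ion charge 3+.
Anion [Au…]: ligand charges -2, Au(I) ⇒ ion charge 1−.

[Cr(phen)(PPh3)2(py)2][AuBr(CN)]3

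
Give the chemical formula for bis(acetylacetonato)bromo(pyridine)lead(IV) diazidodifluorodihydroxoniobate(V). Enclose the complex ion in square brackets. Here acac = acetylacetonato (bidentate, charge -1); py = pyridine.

Cation [Pb…]: ligand charges -3, Pb(IV) ⇒ ion charge 1+.
Anion [Nb…]: ligand charges -6, Nb(V) ⇒ ion charge 1−.
One 1+ cation balances one 1− anion.

[Pb(acac)2Br(py)][NbF2(N3)2(OH)2]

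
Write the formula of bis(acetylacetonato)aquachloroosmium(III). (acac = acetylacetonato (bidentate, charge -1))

Ligands: 2 acetylacetonato (acac, -1), 1 chloro (Cl, -1), 1 aqua (H2O, neutral). Ligand charge sum = -3.
With Os in oxidation state +3, the complex ion is [Os...].

[Os(acac)2Cl(H2O)]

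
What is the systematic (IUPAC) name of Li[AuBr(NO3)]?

lithium bromonitratoaurate(I)

The 1 lithium counter-ion carries a total charge of +1, so each complex ion is 1−.
Ligand charges: 1×bromo (-1 each), 1×nitrato (-1 each); total -2. So Au + (-2) = 1−, giving Au = +1.
Ligands are named alphabetically: bromo before nitrato.
The complex ion is anionic, so gold takes the -ate form aurate(I).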